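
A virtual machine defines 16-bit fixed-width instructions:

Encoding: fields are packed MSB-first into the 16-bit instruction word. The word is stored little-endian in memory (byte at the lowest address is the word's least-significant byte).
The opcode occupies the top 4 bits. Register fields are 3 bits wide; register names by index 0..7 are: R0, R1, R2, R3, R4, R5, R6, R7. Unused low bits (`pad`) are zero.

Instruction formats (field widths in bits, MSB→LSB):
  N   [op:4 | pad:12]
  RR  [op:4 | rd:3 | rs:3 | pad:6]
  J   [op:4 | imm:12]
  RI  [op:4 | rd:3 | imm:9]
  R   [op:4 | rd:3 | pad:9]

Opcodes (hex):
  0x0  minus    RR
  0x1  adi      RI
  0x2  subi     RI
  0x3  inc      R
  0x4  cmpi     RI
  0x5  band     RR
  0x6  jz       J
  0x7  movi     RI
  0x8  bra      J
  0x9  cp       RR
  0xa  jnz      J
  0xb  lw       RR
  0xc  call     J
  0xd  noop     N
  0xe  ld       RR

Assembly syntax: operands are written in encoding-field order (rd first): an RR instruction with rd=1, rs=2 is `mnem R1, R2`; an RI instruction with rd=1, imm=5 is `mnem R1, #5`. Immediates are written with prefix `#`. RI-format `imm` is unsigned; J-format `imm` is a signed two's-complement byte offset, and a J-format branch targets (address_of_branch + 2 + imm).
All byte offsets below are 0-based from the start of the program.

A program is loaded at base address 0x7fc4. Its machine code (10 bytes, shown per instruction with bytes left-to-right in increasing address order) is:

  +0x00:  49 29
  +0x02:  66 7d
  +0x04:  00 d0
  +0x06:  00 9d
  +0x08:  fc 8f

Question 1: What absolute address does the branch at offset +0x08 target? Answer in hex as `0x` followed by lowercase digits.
0x7fca

[08] fc 8f → 0x8ffc
  opcode bits[15:12]=0x8: bra/J
  imm@[11:0]=0xffc (s12→-4) ⇒ #-4
  target = base 0x7fc4 + off 0x08 + 2 + imm -4 = 0x7fca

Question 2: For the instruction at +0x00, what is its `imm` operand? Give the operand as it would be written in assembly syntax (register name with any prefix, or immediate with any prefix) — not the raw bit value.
+0x00: 49 29 ⇒ word 0x2949 (little)
  top 4b → 0x2 → subi [RI]
  [11:9] rd=4 = R4
  [8:0] imm=329 = #329

#329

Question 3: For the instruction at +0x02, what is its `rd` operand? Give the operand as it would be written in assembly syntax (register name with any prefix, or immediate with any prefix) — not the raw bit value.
R6

off 0x02: read 66 7d as little → 0x7d66
  top 4b → 0x7 → movi [RI]
  rd@[11:9]=0x6 ⇒ R6
  imm@[8:0]=0x166 ⇒ #358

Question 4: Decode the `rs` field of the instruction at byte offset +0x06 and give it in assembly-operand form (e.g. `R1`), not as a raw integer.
R4

+0x06: 00 9d ⇒ word 0x9d00 (little)
  opcode bits[15:12]=0x9: cp/RR
  [11:9] rd=6 = R6
  [8:6] rs=4 = R4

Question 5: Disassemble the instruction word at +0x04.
+0x04: 00 d0 ⇒ word 0xd000 (little)
  opcode bits[15:12]=0xd: noop/N

noop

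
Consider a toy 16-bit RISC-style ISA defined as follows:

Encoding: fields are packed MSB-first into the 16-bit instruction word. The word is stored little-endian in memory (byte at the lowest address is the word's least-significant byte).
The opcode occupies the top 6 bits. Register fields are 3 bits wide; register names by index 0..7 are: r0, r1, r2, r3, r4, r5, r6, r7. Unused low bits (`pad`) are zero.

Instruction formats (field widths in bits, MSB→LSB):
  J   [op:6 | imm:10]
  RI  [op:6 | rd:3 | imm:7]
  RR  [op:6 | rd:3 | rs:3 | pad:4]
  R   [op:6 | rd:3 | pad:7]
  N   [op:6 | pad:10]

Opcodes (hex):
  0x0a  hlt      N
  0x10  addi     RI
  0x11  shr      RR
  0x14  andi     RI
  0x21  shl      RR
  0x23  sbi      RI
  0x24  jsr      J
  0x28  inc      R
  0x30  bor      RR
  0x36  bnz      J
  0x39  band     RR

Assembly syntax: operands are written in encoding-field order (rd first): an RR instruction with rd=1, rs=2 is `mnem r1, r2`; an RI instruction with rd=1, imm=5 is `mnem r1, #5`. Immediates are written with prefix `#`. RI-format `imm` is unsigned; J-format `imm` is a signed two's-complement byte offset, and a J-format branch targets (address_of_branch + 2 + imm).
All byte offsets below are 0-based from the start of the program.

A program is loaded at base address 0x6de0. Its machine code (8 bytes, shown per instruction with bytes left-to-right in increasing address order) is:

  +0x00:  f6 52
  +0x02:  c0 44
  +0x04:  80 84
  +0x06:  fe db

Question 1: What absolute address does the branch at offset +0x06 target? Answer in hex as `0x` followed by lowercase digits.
0x6de6

@+06  little-endian(fe db) = 0xdbfe
  opcode bits[15:10]=0x36: bnz/J
  imm@[9:0]=0x3fe (s10→-2) ⇒ #-2
  target = base 0x6de0 + off 0x06 + 2 + imm -2 = 0x6de6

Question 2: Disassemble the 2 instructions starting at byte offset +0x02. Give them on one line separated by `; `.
+0x02: c0 44 ⇒ word 0x44c0 (little)
  opcode bits[15:10]=0x11: shr/RR
  [9:7] rd=1 = r1
  [6:4] rs=4 = r4
+0x04: 80 84 ⇒ word 0x8480 (little)
  opcode bits[15:10]=0x21: shl/RR
  [9:7] rd=1 = r1
  [6:4] rs=0 = r0

shr r1, r4; shl r1, r0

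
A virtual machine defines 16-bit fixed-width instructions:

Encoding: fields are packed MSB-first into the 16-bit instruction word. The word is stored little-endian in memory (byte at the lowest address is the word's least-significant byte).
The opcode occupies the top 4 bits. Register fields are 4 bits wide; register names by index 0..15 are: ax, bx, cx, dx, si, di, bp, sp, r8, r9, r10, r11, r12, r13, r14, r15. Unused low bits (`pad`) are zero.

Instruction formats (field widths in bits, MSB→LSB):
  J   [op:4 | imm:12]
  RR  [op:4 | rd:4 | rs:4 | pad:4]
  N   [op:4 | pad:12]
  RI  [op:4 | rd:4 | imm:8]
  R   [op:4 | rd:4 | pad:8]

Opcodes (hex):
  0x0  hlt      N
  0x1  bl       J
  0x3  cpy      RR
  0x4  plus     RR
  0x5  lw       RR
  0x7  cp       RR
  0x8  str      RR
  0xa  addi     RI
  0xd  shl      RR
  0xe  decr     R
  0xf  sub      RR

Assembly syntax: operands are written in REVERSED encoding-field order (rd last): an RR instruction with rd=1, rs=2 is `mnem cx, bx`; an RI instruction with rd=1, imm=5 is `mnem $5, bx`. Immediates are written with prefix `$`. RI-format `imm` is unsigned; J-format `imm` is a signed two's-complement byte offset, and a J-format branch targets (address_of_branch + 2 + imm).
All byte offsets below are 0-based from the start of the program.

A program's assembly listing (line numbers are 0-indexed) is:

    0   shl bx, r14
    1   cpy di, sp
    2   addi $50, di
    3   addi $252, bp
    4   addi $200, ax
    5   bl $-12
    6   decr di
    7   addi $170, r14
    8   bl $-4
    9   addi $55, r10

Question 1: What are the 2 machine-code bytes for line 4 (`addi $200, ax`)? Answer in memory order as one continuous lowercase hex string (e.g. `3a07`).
line 4 (addi): pack op=0xa:4|rd=0:4|imm=200:8 = 0xa0c8; little→ c8 a0

c8a0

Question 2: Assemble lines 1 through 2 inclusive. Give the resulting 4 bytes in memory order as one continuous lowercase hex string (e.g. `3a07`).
503732a5

L1: cpy op=0x3:4|rd=7:4|rs=5:4|pad=0:4 ⇒ 0x3750 ⇒ little 50 37
L2: addi op=0xa:4|rd=5:4|imm=50:8 ⇒ 0xa532 ⇒ little 32 a5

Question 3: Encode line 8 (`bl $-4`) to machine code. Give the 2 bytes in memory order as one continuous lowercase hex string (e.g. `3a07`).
8. bl fields op=0x1:4|imm=-4:12 → word 1ffch → fc 1f

fc1f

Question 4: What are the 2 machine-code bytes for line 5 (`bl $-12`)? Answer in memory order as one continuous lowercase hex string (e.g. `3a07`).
f41f

L5: bl op=0x1:4|imm=-12:12 ⇒ 0x1ff4 ⇒ little f4 1f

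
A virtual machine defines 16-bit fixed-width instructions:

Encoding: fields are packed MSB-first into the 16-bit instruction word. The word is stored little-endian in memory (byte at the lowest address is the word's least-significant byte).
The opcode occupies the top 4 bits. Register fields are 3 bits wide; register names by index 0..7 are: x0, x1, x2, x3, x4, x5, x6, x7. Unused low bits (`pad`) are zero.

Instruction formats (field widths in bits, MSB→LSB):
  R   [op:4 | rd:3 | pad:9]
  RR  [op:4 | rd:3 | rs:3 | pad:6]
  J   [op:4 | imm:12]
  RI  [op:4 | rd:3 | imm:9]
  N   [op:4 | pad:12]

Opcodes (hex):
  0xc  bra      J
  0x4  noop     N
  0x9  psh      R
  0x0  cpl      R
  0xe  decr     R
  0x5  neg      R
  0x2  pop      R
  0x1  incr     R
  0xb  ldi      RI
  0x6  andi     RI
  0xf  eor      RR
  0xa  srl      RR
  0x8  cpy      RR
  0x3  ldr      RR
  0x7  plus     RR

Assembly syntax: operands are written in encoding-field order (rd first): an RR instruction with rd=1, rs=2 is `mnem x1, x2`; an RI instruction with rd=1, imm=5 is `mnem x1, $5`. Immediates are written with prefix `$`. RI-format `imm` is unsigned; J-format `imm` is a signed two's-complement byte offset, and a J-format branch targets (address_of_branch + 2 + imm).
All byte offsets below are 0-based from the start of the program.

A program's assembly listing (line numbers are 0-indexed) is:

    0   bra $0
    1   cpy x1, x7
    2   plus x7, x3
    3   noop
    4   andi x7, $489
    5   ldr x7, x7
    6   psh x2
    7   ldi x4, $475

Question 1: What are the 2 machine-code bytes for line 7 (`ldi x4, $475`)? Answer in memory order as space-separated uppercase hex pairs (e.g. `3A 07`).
L7: ldi op=0xb:4|rd=4:3|imm=475:9 ⇒ 0xb9db ⇒ little db b9

DB B9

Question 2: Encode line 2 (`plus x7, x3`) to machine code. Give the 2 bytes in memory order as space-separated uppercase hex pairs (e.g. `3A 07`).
2. plus fields op=0x7:4|rd=7:3|rs=3:3|pad=0:6 → word 7ec0h → c0 7e

C0 7E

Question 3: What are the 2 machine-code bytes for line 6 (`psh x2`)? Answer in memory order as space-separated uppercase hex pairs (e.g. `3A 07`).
L6: psh op=0x9:4|rd=2:3|pad=0:9 ⇒ 0x9400 ⇒ little 00 94

00 94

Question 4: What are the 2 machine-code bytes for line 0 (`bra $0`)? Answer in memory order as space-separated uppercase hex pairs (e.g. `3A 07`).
L0: bra op=0xc:4|imm=0:12 ⇒ 0xc000 ⇒ little 00 c0

00 C0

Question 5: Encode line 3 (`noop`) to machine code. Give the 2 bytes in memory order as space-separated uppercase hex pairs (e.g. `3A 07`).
00 40

line 3 (noop): pack op=0x4:4|pad=0:12 = 0x4000; little→ 00 40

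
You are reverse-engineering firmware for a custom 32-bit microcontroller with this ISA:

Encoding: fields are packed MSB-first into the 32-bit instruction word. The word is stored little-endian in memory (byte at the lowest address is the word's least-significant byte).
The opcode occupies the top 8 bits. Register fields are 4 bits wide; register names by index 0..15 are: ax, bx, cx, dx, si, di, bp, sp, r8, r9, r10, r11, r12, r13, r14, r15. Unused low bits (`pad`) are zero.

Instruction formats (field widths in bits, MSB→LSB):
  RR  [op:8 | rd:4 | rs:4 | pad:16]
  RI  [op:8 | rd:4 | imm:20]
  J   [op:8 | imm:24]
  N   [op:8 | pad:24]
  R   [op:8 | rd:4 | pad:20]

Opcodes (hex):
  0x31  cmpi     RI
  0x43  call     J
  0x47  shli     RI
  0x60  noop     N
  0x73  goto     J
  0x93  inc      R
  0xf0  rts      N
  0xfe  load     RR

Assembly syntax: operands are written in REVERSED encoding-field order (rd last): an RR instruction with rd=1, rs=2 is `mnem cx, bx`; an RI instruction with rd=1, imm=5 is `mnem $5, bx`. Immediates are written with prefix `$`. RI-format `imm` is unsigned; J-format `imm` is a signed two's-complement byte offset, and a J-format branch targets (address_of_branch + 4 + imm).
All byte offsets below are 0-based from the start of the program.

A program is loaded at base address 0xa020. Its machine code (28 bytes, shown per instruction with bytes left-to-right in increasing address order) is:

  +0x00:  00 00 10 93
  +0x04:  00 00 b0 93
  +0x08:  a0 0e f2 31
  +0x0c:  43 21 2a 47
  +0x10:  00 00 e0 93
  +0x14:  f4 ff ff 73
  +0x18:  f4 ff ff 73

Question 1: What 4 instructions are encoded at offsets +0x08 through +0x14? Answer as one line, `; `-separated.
[08] a0 0e f2 31 → 0x31f20ea0
  op=0x31f20ea0>>24=0x31 ⇒ cmpi (RI)
  rd@[23:20]=0xf ⇒ r15
  imm@[19:0]=0x20ea0 ⇒ $134816
[0c] 43 21 2a 47 → 0x472a2143
  op=0x472a2143>>24=0x47 ⇒ shli (RI)
  rd@[23:20]=0x2 ⇒ cx
  imm@[19:0]=0xa2143 ⇒ $663875
[10] 00 00 e0 93 → 0x93e00000
  op=0x93e00000>>24=0x93 ⇒ inc (R)
  rd@[23:20]=0xe ⇒ r14
[14] f4 ff ff 73 → 0x73fffff4
  op=0x73fffff4>>24=0x73 ⇒ goto (J)
  imm@[23:0]=0xfffff4 (s24→-12) ⇒ $-12

cmpi $134816, r15; shli $663875, cx; inc r14; goto $-12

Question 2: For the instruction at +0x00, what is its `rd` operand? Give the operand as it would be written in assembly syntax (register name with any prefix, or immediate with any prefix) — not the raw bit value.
bx

off 0x00: read 00 00 10 93 as little → 0x93100000
  op=0x93100000>>24=0x93 ⇒ inc (R)
  rd: (w>>20)&0xf=0x1 → bx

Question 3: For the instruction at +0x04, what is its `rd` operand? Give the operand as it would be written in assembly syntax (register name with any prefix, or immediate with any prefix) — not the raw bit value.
[04] 00 00 b0 93 → 0x93b00000
  op=0x93b00000>>24=0x93 ⇒ inc (R)
  [23:20] rd=11 = r11

r11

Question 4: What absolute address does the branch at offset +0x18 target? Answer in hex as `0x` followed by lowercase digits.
@+18  little-endian(f4 ff ff 73) = 0x73fffff4
  top 8b → 0x73 → goto [J]
  [23:0] imm=16777204 (s24→-12) = $-12
  target = base 0xa020 + off 0x18 + 4 + imm -12 = 0xa030

0xa030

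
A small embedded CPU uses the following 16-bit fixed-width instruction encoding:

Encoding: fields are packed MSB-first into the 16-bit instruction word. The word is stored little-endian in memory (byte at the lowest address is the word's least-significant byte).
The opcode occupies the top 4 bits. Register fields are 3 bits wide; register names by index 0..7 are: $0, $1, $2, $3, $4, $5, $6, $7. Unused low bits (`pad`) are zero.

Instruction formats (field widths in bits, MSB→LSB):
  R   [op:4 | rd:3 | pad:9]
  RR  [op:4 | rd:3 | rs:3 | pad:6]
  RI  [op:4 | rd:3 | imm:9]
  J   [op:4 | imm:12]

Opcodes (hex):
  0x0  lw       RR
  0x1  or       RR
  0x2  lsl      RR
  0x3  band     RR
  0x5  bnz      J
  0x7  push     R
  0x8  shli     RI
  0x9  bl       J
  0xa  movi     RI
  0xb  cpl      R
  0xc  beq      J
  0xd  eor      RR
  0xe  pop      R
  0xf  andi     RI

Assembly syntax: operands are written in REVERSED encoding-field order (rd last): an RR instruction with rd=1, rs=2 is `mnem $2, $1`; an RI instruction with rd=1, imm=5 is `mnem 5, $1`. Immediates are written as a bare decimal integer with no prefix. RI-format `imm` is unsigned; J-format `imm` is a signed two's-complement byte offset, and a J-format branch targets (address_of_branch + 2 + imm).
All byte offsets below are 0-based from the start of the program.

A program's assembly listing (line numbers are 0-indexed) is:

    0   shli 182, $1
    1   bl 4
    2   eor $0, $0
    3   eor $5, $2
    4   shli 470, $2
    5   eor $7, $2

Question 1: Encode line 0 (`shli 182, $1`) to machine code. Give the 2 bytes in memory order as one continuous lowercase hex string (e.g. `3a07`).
b682

0. shli fields op=0x8:4|rd=1:3|imm=182:9 → word 82b6h → b6 82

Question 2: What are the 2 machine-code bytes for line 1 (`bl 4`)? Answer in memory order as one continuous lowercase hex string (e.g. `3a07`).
line 1 (bl): pack op=0x9:4|imm=4:12 = 0x9004; little→ 04 90

0490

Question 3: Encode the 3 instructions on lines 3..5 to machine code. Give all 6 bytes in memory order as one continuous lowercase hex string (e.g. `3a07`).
40d5d685c0d5

line 3 (eor): pack op=0xd:4|rd=2:3|rs=5:3|pad=0:6 = 0xd540; little→ 40 d5
line 4 (shli): pack op=0x8:4|rd=2:3|imm=470:9 = 0x85d6; little→ d6 85
line 5 (eor): pack op=0xd:4|rd=2:3|rs=7:3|pad=0:6 = 0xd5c0; little→ c0 d5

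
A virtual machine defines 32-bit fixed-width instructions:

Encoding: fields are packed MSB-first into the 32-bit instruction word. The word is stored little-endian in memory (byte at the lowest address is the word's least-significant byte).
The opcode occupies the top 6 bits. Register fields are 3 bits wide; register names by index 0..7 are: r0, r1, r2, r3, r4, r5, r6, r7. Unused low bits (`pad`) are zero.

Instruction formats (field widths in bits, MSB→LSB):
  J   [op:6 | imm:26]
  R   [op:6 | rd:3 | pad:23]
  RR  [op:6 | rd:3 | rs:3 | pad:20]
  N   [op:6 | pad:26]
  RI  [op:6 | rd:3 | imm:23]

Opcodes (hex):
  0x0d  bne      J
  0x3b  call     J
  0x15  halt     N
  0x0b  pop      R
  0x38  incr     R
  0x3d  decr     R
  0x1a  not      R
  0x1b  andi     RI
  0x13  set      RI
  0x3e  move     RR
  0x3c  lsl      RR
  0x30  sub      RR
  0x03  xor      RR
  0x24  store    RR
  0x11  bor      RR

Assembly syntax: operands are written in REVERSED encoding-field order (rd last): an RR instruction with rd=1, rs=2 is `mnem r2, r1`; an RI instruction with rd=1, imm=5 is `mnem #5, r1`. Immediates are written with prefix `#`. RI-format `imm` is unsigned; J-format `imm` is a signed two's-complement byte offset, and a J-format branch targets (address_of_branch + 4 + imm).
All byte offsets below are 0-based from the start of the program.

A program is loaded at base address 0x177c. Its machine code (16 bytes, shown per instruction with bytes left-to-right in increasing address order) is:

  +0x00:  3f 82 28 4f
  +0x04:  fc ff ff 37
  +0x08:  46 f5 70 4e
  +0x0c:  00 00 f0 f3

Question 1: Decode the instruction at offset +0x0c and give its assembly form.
lsl r7, r7

@+0c  little-endian(00 00 f0 f3) = 0xf3f00000
  op=0xf3f00000>>26=0x3c ⇒ lsl (RR)
  rd: (w>>23)&0x7=0x7 → r7
  rs: (w>>20)&0x7=0x7 → r7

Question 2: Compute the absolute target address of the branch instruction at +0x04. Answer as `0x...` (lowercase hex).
[04] fc ff ff 37 → 0x37fffffc
  opcode bits[31:26]=0xd: bne/J
  imm: (w>>0)&0x3ffffff=0x3fffffc (s26→-4) → #-4
  target = base 0x177c + off 0x04 + 4 + imm -4 = 0x1780

0x1780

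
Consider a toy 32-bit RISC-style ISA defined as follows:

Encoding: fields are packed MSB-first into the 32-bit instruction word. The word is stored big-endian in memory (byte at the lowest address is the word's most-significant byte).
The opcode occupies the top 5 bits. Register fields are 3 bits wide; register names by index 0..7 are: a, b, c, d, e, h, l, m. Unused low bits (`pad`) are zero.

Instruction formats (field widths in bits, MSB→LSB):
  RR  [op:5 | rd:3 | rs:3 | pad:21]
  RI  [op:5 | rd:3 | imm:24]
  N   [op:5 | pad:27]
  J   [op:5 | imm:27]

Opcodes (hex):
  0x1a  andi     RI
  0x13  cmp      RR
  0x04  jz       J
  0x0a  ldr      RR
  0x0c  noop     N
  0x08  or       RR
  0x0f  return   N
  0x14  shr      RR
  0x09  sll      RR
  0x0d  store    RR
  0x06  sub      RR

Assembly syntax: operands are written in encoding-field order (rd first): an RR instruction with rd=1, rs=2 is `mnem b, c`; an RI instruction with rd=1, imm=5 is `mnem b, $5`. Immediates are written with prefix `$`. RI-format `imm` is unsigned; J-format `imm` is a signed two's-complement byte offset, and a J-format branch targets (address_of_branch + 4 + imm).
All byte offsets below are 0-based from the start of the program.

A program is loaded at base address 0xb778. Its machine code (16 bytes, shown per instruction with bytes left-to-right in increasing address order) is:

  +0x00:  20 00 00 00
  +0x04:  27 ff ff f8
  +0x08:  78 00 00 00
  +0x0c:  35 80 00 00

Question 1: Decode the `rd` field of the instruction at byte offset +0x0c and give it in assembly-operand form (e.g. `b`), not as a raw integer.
@+0c  big-endian(35 80 00 00) = 0x35800000
  op=0x35800000>>27=0x6 ⇒ sub (RR)
  rd: (w>>24)&0x7=0x5 → h
  rs: (w>>21)&0x7=0x4 → e

h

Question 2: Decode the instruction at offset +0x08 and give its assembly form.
@+08  big-endian(78 00 00 00) = 0x78000000
  op=0x78000000>>27=0xf ⇒ return (N)

return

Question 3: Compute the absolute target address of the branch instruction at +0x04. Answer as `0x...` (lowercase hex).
0xb778

[04] 27 ff ff f8 → 0x27fffff8
  opcode bits[31:27]=0x4: jz/J
  [26:0] imm=134217720 (s27→-8) = $-8
  target = base 0xb778 + off 0x04 + 4 + imm -8 = 0xb778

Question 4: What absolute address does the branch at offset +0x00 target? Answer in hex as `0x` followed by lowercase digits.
0xb77c

+0x00: 20 00 00 00 ⇒ word 0x20000000 (big)
  op=0x20000000>>27=0x4 ⇒ jz (J)
  [26:0] imm=0 = $0
  target = base 0xb778 + off 0x00 + 4 + imm 0 = 0xb77c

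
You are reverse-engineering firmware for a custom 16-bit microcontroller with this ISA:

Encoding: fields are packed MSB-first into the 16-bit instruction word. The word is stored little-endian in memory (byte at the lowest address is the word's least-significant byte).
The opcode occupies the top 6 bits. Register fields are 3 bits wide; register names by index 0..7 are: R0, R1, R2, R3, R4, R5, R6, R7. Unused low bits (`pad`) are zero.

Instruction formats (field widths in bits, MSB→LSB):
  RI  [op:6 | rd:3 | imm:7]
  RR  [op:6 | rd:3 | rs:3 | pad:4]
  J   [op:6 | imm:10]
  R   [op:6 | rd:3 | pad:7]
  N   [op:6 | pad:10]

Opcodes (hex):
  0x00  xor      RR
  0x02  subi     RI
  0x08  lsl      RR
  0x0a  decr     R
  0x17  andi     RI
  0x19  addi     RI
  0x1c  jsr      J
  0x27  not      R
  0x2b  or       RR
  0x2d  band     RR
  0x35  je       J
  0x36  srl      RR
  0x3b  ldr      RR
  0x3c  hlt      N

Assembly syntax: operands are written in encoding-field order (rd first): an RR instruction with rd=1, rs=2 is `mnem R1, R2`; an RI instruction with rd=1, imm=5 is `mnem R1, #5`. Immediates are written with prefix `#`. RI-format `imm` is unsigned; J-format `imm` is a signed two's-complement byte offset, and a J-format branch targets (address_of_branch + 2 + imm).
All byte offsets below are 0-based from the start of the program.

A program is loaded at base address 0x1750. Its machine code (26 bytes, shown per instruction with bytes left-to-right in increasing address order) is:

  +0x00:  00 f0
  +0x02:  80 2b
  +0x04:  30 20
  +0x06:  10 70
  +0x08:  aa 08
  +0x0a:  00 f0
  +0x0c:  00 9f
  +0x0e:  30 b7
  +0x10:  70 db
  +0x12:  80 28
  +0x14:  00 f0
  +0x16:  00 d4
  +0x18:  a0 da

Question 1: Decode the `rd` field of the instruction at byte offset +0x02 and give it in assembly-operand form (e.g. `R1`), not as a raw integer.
@+02  little-endian(80 2b) = 0x2b80
  opcode bits[15:10]=0xa: decr/R
  rd@[9:7]=0x7 ⇒ R7

R7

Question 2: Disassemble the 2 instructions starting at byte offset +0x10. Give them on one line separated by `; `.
srl R6, R7; decr R1

off 0x10: read 70 db as little → 0xdb70
  top 6b → 0x36 → srl [RR]
  rd@[9:7]=0x6 ⇒ R6
  rs@[6:4]=0x7 ⇒ R7
off 0x12: read 80 28 as little → 0x2880
  top 6b → 0xa → decr [R]
  rd@[9:7]=0x1 ⇒ R1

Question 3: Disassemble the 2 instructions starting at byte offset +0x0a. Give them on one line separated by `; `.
hlt; not R6

+0x0a: 00 f0 ⇒ word 0xf000 (little)
  top 6b → 0x3c → hlt [N]
+0x0c: 00 9f ⇒ word 0x9f00 (little)
  top 6b → 0x27 → not [R]
  rd@[9:7]=0x6 ⇒ R6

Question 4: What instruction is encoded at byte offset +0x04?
[04] 30 20 → 0x2030
  op=0x2030>>10=0x8 ⇒ lsl (RR)
  [9:7] rd=0 = R0
  [6:4] rs=3 = R3

lsl R0, R3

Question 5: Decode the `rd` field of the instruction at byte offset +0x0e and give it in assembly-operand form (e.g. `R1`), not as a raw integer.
off 0x0e: read 30 b7 as little → 0xb730
  op=0xb730>>10=0x2d ⇒ band (RR)
  rd@[9:7]=0x6 ⇒ R6
  rs@[6:4]=0x3 ⇒ R3

R6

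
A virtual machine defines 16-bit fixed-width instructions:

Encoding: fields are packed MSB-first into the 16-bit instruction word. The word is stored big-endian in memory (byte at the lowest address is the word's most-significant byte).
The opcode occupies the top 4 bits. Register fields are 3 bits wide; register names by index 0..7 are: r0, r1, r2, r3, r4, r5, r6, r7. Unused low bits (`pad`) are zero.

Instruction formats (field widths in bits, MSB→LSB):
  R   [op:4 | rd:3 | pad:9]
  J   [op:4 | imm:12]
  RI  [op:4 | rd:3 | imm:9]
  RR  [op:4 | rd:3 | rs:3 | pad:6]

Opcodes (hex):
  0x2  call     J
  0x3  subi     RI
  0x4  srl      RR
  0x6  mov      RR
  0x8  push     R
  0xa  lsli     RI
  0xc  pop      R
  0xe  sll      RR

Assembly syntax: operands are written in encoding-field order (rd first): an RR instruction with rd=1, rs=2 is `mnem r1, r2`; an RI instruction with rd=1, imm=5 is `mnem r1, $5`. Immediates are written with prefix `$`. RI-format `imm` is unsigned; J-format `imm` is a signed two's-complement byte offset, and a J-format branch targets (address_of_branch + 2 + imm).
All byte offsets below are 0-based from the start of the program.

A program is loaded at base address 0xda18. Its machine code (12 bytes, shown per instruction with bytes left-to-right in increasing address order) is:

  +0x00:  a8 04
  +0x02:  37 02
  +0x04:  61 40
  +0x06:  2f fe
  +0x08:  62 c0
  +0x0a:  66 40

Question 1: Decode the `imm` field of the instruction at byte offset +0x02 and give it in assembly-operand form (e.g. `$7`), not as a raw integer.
$258

+0x02: 37 02 ⇒ word 0x3702 (big)
  top 4b → 0x3 → subi [RI]
  rd: (w>>9)&0x7=0x3 → r3
  imm: (w>>0)&0x1ff=0x102 → $258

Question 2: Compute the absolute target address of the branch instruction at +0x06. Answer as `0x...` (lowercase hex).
@+06  big-endian(2f fe) = 0x2ffe
  top 4b → 0x2 → call [J]
  [11:0] imm=4094 (s12→-2) = $-2
  target = base 0xda18 + off 0x06 + 2 + imm -2 = 0xda1e

0xda1e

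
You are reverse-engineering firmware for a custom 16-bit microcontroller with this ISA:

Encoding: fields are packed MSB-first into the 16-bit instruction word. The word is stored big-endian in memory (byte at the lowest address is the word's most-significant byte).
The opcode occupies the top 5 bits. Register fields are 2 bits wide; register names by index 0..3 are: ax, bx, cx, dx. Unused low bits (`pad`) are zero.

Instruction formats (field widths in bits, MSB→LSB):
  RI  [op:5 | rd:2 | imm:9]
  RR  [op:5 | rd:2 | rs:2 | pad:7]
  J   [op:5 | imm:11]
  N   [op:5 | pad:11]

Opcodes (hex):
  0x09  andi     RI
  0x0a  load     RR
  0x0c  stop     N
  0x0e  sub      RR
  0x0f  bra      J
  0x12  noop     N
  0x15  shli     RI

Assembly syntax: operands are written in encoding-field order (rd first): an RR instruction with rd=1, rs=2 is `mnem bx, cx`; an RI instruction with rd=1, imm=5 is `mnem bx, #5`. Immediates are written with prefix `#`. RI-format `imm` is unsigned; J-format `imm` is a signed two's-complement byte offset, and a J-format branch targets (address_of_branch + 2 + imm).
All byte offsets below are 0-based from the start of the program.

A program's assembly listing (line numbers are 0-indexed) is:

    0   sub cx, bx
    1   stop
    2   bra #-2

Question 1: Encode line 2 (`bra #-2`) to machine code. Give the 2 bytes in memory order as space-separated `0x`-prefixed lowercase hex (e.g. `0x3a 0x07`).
line 2 (bra): pack op=0xf:5|imm=-2:11 = 0x7ffe; big→ 7f fe

0x7f 0xfe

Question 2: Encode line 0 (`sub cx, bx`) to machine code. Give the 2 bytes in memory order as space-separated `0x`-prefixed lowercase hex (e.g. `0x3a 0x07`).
0x74 0x80

0. sub fields op=0xe:5|rd=2:2|rs=1:2|pad=0:7 → word 7480h → 74 80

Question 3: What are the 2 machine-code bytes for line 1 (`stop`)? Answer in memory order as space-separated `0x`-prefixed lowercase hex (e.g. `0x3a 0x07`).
L1: stop op=0xc:5|pad=0:11 ⇒ 0x6000 ⇒ big 60 00

0x60 0x00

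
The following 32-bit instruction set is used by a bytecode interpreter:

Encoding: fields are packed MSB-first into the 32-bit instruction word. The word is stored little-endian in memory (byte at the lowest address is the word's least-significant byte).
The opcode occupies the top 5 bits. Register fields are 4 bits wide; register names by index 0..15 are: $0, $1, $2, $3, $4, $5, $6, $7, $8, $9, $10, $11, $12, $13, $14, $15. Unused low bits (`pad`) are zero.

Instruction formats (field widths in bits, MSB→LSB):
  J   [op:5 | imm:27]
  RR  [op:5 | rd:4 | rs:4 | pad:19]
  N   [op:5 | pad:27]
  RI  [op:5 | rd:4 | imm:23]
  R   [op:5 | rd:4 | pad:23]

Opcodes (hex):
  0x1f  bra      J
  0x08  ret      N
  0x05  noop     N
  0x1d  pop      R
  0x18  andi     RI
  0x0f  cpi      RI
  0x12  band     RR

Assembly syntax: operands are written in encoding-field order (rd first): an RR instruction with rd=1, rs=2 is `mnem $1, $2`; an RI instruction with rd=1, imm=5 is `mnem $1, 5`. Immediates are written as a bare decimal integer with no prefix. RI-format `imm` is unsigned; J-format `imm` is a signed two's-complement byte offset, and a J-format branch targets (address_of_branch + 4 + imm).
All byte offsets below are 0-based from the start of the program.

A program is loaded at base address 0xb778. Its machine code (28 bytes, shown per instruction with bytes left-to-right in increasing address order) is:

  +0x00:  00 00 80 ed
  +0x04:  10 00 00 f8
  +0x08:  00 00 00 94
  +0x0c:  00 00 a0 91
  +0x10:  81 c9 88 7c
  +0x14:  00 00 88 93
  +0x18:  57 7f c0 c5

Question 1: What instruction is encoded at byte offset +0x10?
@+10  little-endian(81 c9 88 7c) = 0x7c88c981
  op=0x7c88c981>>27=0xf ⇒ cpi (RI)
  [26:23] rd=9 = $9
  [22:0] imm=575873 = 575873

cpi $9, 575873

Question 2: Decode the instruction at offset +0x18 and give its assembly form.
[18] 57 7f c0 c5 → 0xc5c07f57
  op=0xc5c07f57>>27=0x18 ⇒ andi (RI)
  rd: (w>>23)&0xf=0xb → $11
  imm: (w>>0)&0x7fffff=0x407f57 → 4226903

andi $11, 4226903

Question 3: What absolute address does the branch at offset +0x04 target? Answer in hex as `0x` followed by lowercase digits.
0xb790

[04] 10 00 00 f8 → 0xf8000010
  top 5b → 0x1f → bra [J]
  imm@[26:0]=0x10 ⇒ 16
  target = base 0xb778 + off 0x04 + 4 + imm 16 = 0xb790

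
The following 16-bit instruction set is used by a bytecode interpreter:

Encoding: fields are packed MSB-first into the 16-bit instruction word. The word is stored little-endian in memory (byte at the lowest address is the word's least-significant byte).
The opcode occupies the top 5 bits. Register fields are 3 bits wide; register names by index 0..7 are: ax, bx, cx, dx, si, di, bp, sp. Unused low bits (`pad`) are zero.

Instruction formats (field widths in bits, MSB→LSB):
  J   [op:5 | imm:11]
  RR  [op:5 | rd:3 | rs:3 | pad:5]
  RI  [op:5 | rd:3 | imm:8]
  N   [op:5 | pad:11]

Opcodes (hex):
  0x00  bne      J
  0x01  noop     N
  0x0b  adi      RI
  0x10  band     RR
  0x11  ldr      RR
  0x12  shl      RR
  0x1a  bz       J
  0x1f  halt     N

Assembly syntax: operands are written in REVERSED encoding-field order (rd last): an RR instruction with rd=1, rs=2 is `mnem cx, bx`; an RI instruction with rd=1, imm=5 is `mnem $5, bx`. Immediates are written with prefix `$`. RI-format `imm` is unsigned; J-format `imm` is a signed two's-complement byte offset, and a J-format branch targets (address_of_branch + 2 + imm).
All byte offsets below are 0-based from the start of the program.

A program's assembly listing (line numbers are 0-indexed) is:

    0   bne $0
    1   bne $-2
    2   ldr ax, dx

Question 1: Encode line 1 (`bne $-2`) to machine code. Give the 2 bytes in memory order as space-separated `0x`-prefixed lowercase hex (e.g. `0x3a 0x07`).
0xfe 0x07

line 1 (bne): pack op=0x0:5|imm=-2:11 = 0x07fe; little→ fe 07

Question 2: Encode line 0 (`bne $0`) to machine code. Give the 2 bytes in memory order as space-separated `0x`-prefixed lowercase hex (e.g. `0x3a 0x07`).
line 0 (bne): pack op=0x0:5|imm=0:11 = 0x0000; little→ 00 00

0x00 0x00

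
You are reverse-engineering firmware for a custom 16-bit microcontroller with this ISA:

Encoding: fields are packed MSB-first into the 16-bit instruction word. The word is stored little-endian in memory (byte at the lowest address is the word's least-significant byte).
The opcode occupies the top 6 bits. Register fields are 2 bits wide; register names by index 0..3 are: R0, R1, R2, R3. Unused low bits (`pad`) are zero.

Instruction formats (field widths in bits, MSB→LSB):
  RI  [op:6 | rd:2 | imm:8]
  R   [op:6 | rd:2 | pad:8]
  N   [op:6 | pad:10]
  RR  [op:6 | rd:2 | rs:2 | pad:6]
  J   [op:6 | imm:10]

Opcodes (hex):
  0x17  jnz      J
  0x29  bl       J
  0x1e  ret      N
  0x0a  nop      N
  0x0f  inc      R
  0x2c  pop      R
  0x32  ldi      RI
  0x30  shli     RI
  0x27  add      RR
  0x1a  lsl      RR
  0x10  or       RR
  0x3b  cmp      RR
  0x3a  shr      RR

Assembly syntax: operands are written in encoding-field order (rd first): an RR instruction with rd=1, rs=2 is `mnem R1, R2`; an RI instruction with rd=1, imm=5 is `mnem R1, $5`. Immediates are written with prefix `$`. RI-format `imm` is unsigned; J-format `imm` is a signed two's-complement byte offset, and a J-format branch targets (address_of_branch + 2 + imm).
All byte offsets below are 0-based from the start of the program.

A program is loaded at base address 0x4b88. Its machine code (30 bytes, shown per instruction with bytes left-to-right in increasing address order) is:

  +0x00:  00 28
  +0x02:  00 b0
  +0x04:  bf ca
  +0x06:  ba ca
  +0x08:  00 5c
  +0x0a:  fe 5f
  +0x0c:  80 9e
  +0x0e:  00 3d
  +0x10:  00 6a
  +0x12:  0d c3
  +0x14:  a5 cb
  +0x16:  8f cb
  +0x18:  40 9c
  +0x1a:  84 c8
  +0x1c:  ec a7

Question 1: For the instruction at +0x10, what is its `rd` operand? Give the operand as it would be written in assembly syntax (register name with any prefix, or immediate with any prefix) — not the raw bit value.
R2

[10] 00 6a → 0x6a00
  top 6b → 0x1a → lsl [RR]
  rd: (w>>8)&0x3=0x2 → R2
  rs: (w>>6)&0x3=0x0 → R0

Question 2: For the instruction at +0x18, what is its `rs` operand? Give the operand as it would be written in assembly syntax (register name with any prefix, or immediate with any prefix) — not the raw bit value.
@+18  little-endian(40 9c) = 0x9c40
  top 6b → 0x27 → add [RR]
  rd: (w>>8)&0x3=0x0 → R0
  rs: (w>>6)&0x3=0x1 → R1

R1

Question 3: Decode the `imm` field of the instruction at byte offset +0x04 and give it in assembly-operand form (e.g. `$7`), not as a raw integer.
$191

+0x04: bf ca ⇒ word 0xcabf (little)
  op=0xcabf>>10=0x32 ⇒ ldi (RI)
  rd: (w>>8)&0x3=0x2 → R2
  imm: (w>>0)&0xff=0xbf → $191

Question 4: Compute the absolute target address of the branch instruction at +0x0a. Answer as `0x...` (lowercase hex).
@+0a  little-endian(fe 5f) = 0x5ffe
  top 6b → 0x17 → jnz [J]
  imm@[9:0]=0x3fe (s10→-2) ⇒ $-2
  target = base 0x4b88 + off 0x0a + 2 + imm -2 = 0x4b92

0x4b92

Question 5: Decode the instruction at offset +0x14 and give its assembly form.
ldi R3, $165

off 0x14: read a5 cb as little → 0xcba5
  opcode bits[15:10]=0x32: ldi/RI
  rd: (w>>8)&0x3=0x3 → R3
  imm: (w>>0)&0xff=0xa5 → $165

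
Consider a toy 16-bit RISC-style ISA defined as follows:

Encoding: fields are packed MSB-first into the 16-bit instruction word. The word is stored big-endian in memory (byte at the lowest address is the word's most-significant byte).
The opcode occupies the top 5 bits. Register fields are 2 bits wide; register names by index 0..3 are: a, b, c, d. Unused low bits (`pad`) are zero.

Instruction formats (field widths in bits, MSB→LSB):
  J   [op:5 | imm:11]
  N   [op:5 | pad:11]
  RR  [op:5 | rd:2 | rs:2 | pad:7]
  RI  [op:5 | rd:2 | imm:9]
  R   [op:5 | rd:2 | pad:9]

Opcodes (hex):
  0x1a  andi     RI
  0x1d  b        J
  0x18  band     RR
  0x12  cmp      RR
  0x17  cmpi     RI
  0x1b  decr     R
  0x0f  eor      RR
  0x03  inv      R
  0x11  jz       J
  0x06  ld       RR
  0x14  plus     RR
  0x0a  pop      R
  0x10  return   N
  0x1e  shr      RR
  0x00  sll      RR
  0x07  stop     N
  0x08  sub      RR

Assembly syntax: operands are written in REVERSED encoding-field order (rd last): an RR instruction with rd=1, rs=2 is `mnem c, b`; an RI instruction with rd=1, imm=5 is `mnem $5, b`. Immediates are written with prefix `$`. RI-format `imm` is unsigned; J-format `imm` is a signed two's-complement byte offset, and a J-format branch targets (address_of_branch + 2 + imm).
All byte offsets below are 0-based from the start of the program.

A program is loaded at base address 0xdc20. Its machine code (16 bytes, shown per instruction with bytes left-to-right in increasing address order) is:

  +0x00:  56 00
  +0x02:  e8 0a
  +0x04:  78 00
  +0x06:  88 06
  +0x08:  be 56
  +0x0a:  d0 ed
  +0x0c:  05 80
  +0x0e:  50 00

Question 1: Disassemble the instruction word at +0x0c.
sll d, c

@+0c  big-endian(05 80) = 0x0580
  op=0x0580>>11=0x0 ⇒ sll (RR)
  rd@[10:9]=0x2 ⇒ c
  rs@[8:7]=0x3 ⇒ d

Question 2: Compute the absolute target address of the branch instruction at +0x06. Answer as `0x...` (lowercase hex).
off 0x06: read 88 06 as big → 0x8806
  op=0x8806>>11=0x11 ⇒ jz (J)
  [10:0] imm=6 = $6
  target = base 0xdc20 + off 0x06 + 2 + imm 6 = 0xdc2e

0xdc2e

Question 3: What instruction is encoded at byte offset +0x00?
[00] 56 00 → 0x5600
  opcode bits[15:11]=0xa: pop/R
  [10:9] rd=3 = d

pop d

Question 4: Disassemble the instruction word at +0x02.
b $10

+0x02: e8 0a ⇒ word 0xe80a (big)
  top 5b → 0x1d → b [J]
  imm: (w>>0)&0x7ff=0xa → $10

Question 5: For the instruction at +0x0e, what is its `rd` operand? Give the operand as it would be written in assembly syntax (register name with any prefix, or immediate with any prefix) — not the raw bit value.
off 0x0e: read 50 00 as big → 0x5000
  op=0x5000>>11=0xa ⇒ pop (R)
  [10:9] rd=0 = a

a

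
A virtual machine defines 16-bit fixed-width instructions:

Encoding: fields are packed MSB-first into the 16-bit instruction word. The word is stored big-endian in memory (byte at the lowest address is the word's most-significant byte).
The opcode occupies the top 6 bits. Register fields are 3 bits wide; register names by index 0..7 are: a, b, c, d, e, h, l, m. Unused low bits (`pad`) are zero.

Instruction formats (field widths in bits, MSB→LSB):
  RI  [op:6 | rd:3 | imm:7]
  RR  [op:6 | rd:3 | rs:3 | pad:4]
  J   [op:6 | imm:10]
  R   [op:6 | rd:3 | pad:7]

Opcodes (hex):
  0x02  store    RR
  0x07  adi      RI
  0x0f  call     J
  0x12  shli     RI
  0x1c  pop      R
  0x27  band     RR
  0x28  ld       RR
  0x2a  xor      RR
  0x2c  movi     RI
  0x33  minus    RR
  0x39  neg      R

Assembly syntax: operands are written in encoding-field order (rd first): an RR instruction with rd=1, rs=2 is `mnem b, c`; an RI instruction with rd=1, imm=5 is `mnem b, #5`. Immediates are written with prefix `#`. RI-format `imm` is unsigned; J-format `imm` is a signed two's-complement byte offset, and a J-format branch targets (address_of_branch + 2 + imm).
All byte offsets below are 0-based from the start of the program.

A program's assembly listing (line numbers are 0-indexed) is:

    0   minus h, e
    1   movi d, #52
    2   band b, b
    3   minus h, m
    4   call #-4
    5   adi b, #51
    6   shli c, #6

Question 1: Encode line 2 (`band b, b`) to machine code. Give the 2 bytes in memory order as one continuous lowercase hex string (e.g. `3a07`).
9c90

line 2 (band): pack op=0x27:6|rd=1:3|rs=1:3|pad=0:4 = 0x9c90; big→ 9c 90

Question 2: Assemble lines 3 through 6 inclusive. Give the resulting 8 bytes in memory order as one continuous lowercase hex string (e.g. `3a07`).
3. minus fields op=0x33:6|rd=5:3|rs=7:3|pad=0:4 → word cef0h → ce f0
4. call fields op=0xf:6|imm=-4:10 → word 3ffch → 3f fc
5. adi fields op=0x7:6|rd=1:3|imm=51:7 → word 1cb3h → 1c b3
6. shli fields op=0x12:6|rd=2:3|imm=6:7 → word 4906h → 49 06

cef03ffc1cb34906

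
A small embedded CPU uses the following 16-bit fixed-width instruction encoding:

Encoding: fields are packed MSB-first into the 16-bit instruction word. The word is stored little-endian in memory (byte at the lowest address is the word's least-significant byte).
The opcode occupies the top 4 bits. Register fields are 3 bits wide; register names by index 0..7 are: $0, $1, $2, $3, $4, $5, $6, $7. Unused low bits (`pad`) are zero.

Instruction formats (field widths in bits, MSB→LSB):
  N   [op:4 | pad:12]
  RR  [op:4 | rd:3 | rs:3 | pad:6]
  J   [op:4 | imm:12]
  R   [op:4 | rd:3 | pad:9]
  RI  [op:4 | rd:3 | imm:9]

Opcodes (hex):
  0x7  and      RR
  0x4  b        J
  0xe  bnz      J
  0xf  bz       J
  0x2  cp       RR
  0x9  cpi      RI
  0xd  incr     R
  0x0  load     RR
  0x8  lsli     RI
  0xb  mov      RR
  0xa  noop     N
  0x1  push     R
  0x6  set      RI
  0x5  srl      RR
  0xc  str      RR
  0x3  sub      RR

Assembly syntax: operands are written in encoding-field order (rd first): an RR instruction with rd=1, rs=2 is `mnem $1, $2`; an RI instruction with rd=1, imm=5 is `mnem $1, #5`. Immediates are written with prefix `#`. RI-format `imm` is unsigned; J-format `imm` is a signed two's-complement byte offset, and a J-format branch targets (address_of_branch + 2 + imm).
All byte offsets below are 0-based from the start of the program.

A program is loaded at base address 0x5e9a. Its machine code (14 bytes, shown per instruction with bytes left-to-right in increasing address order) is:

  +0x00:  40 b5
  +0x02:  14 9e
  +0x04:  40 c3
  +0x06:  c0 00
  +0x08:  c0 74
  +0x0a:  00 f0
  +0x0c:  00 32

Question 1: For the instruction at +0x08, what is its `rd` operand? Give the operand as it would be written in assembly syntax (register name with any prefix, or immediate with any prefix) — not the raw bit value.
$2

+0x08: c0 74 ⇒ word 0x74c0 (little)
  opcode bits[15:12]=0x7: and/RR
  rd@[11:9]=0x2 ⇒ $2
  rs@[8:6]=0x3 ⇒ $3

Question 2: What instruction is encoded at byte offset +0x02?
[02] 14 9e → 0x9e14
  top 4b → 0x9 → cpi [RI]
  [11:9] rd=7 = $7
  [8:0] imm=20 = #20

cpi $7, #20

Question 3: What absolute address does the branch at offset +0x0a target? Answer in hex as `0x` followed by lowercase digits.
off 0x0a: read 00 f0 as little → 0xf000
  op=0xf000>>12=0xf ⇒ bz (J)
  imm@[11:0]=0x0 ⇒ #0
  target = base 0x5e9a + off 0x0a + 2 + imm 0 = 0x5ea6

0x5ea6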